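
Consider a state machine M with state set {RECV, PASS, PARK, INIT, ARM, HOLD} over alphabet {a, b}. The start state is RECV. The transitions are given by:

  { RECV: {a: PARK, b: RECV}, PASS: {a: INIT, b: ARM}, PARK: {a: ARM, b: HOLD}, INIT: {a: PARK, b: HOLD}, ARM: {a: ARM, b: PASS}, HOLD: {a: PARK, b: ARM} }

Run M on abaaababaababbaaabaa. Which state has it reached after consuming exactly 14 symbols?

start at RECV
read 'a': RECV → PARK
read 'b': PARK → HOLD
read 'a': HOLD → PARK
read 'a': PARK → ARM
read 'a': ARM → ARM
read 'b': ARM → PASS
read 'a': PASS → INIT
read 'b': INIT → HOLD
read 'a': HOLD → PARK
read 'a': PARK → ARM
read 'b': ARM → PASS
read 'a': PASS → INIT
read 'b': INIT → HOLD
read 'b': HOLD → ARM
After 14 symbols: ARM.

ARM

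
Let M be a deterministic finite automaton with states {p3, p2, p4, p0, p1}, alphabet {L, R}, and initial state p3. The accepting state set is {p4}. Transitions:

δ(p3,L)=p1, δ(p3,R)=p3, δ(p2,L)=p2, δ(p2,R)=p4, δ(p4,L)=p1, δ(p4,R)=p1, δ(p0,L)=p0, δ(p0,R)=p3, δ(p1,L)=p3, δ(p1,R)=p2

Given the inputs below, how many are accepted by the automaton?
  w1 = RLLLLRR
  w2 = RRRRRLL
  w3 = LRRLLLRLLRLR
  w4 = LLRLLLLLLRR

w1: p3 → p3 → p1 → p3 → p1 → p3 → p3 → p3  → end p3, rejected
w2: p3 → p3 → p3 → p3 → p3 → p3 → p1 → p3  → end p3, rejected
w3: p3 → p1 → p2 → p4 → p1 → p3 → p1 → p2 → p2 → p2 → p4 → p1 → p2  → end p2, rejected
w4: p3 → p1 → p3 → p3 → p1 → p3 → p1 → p3 → p1 → p3 → p3 → p3  → end p3, rejected

0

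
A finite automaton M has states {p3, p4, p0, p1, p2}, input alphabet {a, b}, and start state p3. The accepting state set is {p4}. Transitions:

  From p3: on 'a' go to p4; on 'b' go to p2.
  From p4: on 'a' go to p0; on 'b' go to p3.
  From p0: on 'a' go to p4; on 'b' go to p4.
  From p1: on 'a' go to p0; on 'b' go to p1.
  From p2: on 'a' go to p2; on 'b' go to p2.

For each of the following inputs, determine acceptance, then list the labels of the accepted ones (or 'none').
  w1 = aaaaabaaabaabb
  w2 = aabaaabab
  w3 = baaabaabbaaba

w2

w1: Trace: p3 -a-> p4 -a-> p0 -a-> p4 -a-> p0 -a-> p4 -b-> p3 -a-> p4 -a-> p0 -a-> p4 -b-> p3 -a-> p4 -a-> p0 -b-> p4 -b-> p3  → end p3, rejected
w2: Trace: p3 -a-> p4 -a-> p0 -b-> p4 -a-> p0 -a-> p4 -a-> p0 -b-> p4 -a-> p0 -b-> p4  → end p4, accepted
w3: Trace: p3 -b-> p2 -a-> p2 -a-> p2 -a-> p2 -b-> p2 -a-> p2 -a-> p2 -b-> p2 -b-> p2 -a-> p2 -a-> p2 -b-> p2 -a-> p2  → end p2, rejected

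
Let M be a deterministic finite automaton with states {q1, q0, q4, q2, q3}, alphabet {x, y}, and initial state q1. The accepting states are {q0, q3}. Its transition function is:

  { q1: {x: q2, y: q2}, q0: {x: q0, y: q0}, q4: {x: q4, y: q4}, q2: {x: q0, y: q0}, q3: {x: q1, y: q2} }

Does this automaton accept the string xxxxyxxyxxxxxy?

Yes

Trace: q1 -x-> q2 -x-> q0 -x-> q0 -x-> q0 -y-> q0 -x-> q0 -x-> q0 -y-> q0 -x-> q0 -x-> q0 -x-> q0 -x-> q0 -x-> q0 -y-> q0
End state q0 is accepting.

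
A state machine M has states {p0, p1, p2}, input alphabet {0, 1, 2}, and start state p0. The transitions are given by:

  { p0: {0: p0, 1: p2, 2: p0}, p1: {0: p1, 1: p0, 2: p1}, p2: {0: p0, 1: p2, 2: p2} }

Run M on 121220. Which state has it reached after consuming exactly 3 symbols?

Trace: p0 -1-> p2 -2-> p2 -1-> p2
After 3 symbols: p2.

p2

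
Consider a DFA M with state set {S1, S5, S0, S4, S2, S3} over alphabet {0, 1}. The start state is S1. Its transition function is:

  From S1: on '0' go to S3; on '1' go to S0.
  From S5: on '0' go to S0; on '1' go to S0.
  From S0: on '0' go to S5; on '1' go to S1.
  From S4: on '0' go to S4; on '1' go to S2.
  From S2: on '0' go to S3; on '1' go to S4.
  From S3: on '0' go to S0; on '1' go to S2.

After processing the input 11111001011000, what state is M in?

S4

start at S1
read '1': S1 → S0
read '1': S0 → S1
read '1': S1 → S0
read '1': S0 → S1
read '1': S1 → S0
read '0': S0 → S5
read '0': S5 → S0
read '1': S0 → S1
read '0': S1 → S3
read '1': S3 → S2
read '1': S2 → S4
read '0': S4 → S4
read '0': S4 → S4
read '0': S4 → S4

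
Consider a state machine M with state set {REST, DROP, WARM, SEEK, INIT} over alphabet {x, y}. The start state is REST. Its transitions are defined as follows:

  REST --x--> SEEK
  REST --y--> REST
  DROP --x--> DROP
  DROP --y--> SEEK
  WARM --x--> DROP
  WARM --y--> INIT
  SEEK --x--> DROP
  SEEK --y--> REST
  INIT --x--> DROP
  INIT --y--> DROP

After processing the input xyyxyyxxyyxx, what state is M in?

DROP

Trace: REST -x-> SEEK -y-> REST -y-> REST -x-> SEEK -y-> REST -y-> REST -x-> SEEK -x-> DROP -y-> SEEK -y-> REST -x-> SEEK -x-> DROP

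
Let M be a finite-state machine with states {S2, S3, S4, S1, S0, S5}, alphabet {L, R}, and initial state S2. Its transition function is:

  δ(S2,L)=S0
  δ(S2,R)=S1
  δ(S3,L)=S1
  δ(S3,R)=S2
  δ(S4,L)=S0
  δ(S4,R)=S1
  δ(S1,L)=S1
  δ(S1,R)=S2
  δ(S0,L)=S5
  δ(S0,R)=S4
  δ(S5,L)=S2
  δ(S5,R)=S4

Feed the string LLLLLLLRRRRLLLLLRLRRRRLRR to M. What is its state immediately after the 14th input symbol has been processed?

S2 → S0 → S5 → S2 → S0 → S5 → S2 → S0 → S4 → S1 → S2 → S1 → S1 → S1 → S1
After 14 symbols: S1.

S1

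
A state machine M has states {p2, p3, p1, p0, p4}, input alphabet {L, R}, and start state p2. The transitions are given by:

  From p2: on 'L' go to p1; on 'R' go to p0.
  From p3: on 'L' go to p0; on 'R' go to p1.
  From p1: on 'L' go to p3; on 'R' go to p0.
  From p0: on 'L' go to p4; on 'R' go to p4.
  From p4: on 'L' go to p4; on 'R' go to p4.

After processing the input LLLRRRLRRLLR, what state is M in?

Trace: p2 -L-> p1 -L-> p3 -L-> p0 -R-> p4 -R-> p4 -R-> p4 -L-> p4 -R-> p4 -R-> p4 -L-> p4 -L-> p4 -R-> p4

p4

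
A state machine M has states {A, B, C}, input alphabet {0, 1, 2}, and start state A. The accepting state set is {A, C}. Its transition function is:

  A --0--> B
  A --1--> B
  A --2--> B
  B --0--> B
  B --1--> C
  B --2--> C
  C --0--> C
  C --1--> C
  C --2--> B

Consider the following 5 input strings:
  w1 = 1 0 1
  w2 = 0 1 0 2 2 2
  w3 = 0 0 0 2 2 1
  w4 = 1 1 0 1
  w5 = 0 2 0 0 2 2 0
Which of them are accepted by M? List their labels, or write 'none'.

w1: Trace: A -1-> B -0-> B -1-> C  → end C, accepted
w2: Trace: A -0-> B -1-> C -0-> C -2-> B -2-> C -2-> B  → end B, rejected
w3: Trace: A -0-> B -0-> B -0-> B -2-> C -2-> B -1-> C  → end C, accepted
w4: Trace: A -1-> B -1-> C -0-> C -1-> C  → end C, accepted
w5: Trace: A -0-> B -2-> C -0-> C -0-> C -2-> B -2-> C -0-> C  → end C, accepted

w1, w3, w4, w5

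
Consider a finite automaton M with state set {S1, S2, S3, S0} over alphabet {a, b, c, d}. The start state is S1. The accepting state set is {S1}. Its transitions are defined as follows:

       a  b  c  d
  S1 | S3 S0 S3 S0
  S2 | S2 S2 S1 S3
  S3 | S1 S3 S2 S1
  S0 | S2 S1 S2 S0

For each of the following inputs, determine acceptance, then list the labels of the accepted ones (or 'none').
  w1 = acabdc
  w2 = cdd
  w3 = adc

none

w1: Trace: S1 -a-> S3 -c-> S2 -a-> S2 -b-> S2 -d-> S3 -c-> S2  → end S2, rejected
w2: Trace: S1 -c-> S3 -d-> S1 -d-> S0  → end S0, rejected
w3: Trace: S1 -a-> S3 -d-> S1 -c-> S3  → end S3, rejected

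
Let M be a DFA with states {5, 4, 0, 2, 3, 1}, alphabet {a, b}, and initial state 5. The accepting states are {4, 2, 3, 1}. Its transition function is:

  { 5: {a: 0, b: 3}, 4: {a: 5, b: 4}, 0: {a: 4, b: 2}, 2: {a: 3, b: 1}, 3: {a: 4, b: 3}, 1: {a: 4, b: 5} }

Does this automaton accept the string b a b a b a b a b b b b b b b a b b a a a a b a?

Yes

start at 5
read 'b': 5 → 3
read 'a': 3 → 4
read 'b': 4 → 4
read 'a': 4 → 5
read 'b': 5 → 3
read 'a': 3 → 4
read 'b': 4 → 4
read 'a': 4 → 5
read 'b': 5 → 3
read 'b': 3 → 3
read 'b': 3 → 3
read 'b': 3 → 3
read 'b': 3 → 3
read 'b': 3 → 3
read 'b': 3 → 3
read 'a': 3 → 4
read 'b': 4 → 4
read 'b': 4 → 4
read 'a': 4 → 5
read 'a': 5 → 0
read 'a': 0 → 4
read 'a': 4 → 5
read 'b': 5 → 3
read 'a': 3 → 4
End state 4 is accepting.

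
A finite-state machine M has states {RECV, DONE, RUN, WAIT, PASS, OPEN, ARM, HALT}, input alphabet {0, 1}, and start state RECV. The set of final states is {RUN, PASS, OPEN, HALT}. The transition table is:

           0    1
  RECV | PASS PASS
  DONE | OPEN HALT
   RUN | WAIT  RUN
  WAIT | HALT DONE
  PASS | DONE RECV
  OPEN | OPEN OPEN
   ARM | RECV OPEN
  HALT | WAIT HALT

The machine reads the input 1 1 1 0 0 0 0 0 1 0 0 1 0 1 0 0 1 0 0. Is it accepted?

Yes

RECV → PASS → RECV → PASS → DONE → OPEN → OPEN → OPEN → OPEN → OPEN → OPEN → OPEN → OPEN → OPEN → OPEN → OPEN → OPEN → OPEN → OPEN → OPEN
End state OPEN is accepting.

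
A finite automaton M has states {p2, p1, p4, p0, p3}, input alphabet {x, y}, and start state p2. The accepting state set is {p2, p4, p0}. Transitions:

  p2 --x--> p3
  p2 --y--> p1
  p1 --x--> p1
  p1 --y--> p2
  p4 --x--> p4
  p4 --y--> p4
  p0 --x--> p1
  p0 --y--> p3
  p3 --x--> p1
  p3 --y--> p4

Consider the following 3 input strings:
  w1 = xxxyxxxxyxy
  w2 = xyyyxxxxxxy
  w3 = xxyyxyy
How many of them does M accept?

w1: p2 → p3 → p1 → p1 → p2 → p3 → p1 → p1 → p1 → p2 → p3 → p4  → end p4, accepted
w2: p2 → p3 → p4 → p4 → p4 → p4 → p4 → p4 → p4 → p4 → p4 → p4  → end p4, accepted
w3: p2 → p3 → p1 → p2 → p1 → p1 → p2 → p1  → end p1, rejected

2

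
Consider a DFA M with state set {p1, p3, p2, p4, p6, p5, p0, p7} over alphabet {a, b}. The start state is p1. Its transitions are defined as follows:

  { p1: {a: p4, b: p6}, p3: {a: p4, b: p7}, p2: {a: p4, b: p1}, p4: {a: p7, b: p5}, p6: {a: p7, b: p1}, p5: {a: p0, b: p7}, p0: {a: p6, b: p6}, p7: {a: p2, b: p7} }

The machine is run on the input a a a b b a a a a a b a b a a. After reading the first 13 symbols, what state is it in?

p5

p1 → p4 → p7 → p2 → p1 → p6 → p7 → p2 → p4 → p7 → p2 → p1 → p4 → p5
After 13 symbols: p5.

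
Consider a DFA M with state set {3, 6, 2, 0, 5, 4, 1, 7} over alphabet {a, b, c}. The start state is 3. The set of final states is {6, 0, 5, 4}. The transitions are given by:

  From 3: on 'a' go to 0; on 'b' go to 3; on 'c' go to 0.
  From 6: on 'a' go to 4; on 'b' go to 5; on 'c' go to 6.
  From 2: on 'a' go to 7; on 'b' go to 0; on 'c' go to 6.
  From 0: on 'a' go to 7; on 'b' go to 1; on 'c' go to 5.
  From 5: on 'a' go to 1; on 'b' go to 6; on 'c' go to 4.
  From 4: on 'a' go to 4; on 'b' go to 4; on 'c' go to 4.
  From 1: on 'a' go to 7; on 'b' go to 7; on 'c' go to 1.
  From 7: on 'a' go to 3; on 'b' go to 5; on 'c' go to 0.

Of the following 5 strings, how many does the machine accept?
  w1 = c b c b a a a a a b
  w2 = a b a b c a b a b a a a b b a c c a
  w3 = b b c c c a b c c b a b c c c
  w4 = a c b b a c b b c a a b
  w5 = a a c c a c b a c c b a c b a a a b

w1: 3 → 0 → 1 → 1 → 7 → 3 → 0 → 7 → 3 → 0 → 1  → end 1, rejected
w2: 3 → 0 → 1 → 7 → 5 → 4 → 4 → 4 → 4 → 4 → 4 → 4 → 4 → 4 → 4 → 4 → 4 → 4 → 4  → end 4, accepted
w3: 3 → 3 → 3 → 0 → 5 → 4 → 4 → 4 → 4 → 4 → 4 → 4 → 4 → 4 → 4 → 4  → end 4, accepted
w4: 3 → 0 → 5 → 6 → 5 → 1 → 1 → 7 → 5 → 4 → 4 → 4 → 4  → end 4, accepted
w5: 3 → 0 → 7 → 0 → 5 → 1 → 1 → 7 → 3 → 0 → 5 → 6 → 4 → 4 → 4 → 4 → 4 → 4 → 4  → end 4, accepted

4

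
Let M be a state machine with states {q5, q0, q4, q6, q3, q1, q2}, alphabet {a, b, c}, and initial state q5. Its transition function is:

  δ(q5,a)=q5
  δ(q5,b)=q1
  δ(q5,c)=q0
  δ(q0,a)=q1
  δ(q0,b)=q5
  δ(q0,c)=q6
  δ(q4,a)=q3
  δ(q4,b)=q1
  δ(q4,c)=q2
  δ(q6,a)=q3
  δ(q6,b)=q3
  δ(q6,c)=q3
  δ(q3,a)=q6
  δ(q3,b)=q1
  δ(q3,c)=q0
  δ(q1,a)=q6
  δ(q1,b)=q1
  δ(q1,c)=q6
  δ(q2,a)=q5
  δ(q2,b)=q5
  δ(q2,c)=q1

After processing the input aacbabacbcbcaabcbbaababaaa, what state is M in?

Trace: q5 -a-> q5 -a-> q5 -c-> q0 -b-> q5 -a-> q5 -b-> q1 -a-> q6 -c-> q3 -b-> q1 -c-> q6 -b-> q3 -c-> q0 -a-> q1 -a-> q6 -b-> q3 -c-> q0 -b-> q5 -b-> q1 -a-> q6 -a-> q3 -b-> q1 -a-> q6 -b-> q3 -a-> q6 -a-> q3 -a-> q6

q6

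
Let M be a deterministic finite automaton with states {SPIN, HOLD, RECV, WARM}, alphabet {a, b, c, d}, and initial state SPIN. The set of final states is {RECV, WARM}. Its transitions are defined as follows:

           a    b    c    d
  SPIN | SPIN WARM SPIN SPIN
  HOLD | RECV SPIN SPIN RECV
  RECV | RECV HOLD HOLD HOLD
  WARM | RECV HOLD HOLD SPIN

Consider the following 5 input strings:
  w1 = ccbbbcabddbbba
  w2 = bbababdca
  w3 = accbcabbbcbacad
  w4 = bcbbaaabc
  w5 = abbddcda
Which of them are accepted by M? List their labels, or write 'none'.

w1:
  start at SPIN
  read 'c': SPIN → SPIN
  read 'c': SPIN → SPIN
  read 'b': SPIN → WARM
  read 'b': WARM → HOLD
  read 'b': HOLD → SPIN
  read 'c': SPIN → SPIN
  read 'a': SPIN → SPIN
  read 'b': SPIN → WARM
  read 'd': WARM → SPIN
  read 'd': SPIN → SPIN
  read 'b': SPIN → WARM
  read 'b': WARM → HOLD
  read 'b': HOLD → SPIN
  read 'a': SPIN → SPIN
  end SPIN, rejected
w2:
  start at SPIN
  read 'b': SPIN → WARM
  read 'b': WARM → HOLD
  read 'a': HOLD → RECV
  read 'b': RECV → HOLD
  read 'a': HOLD → RECV
  read 'b': RECV → HOLD
  read 'd': HOLD → RECV
  read 'c': RECV → HOLD
  read 'a': HOLD → RECV
  end RECV, accepted
w3:
  start at SPIN
  read 'a': SPIN → SPIN
  read 'c': SPIN → SPIN
  read 'c': SPIN → SPIN
  read 'b': SPIN → WARM
  read 'c': WARM → HOLD
  read 'a': HOLD → RECV
  read 'b': RECV → HOLD
  read 'b': HOLD → SPIN
  read 'b': SPIN → WARM
  read 'c': WARM → HOLD
  read 'b': HOLD → SPIN
  read 'a': SPIN → SPIN
  read 'c': SPIN → SPIN
  read 'a': SPIN → SPIN
  read 'd': SPIN → SPIN
  end SPIN, rejected
w4:
  start at SPIN
  read 'b': SPIN → WARM
  read 'c': WARM → HOLD
  read 'b': HOLD → SPIN
  read 'b': SPIN → WARM
  read 'a': WARM → RECV
  read 'a': RECV → RECV
  read 'a': RECV → RECV
  read 'b': RECV → HOLD
  read 'c': HOLD → SPIN
  end SPIN, rejected
w5:
  start at SPIN
  read 'a': SPIN → SPIN
  read 'b': SPIN → WARM
  read 'b': WARM → HOLD
  read 'd': HOLD → RECV
  read 'd': RECV → HOLD
  read 'c': HOLD → SPIN
  read 'd': SPIN → SPIN
  read 'a': SPIN → SPIN
  end SPIN, rejected

w2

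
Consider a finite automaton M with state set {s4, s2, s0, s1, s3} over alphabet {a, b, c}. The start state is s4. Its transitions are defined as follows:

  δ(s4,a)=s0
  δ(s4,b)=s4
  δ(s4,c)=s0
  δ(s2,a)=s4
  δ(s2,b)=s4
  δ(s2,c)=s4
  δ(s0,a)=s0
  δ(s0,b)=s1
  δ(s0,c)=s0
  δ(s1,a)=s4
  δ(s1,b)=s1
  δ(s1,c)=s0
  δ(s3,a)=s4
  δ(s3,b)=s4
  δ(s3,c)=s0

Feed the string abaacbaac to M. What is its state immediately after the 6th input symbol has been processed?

s4 → s0 → s1 → s4 → s0 → s0 → s1
After 6 symbols: s1.

s1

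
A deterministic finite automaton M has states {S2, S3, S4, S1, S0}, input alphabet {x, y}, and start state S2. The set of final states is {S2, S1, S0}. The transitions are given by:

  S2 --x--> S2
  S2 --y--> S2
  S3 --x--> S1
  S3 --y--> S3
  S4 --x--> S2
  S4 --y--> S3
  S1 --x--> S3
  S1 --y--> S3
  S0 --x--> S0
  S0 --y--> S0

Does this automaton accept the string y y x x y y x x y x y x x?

Trace: S2 -y-> S2 -y-> S2 -x-> S2 -x-> S2 -y-> S2 -y-> S2 -x-> S2 -x-> S2 -y-> S2 -x-> S2 -y-> S2 -x-> S2 -x-> S2
End state S2 is accepting.

Yes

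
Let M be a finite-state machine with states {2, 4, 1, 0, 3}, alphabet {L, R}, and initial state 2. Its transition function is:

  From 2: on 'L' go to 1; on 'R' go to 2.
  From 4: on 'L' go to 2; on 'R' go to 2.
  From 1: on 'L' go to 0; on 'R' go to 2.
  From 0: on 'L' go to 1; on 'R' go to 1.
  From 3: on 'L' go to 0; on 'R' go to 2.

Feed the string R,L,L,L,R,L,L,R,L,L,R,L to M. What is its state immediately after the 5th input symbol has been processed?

2

Trace: 2 -R-> 2 -L-> 1 -L-> 0 -L-> 1 -R-> 2
After 5 symbols: 2.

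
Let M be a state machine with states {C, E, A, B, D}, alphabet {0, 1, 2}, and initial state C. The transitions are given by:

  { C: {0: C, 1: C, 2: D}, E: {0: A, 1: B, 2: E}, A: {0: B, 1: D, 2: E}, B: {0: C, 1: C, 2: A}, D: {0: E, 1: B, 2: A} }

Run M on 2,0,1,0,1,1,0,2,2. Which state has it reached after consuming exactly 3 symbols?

C → D → E → B
After 3 symbols: B.

B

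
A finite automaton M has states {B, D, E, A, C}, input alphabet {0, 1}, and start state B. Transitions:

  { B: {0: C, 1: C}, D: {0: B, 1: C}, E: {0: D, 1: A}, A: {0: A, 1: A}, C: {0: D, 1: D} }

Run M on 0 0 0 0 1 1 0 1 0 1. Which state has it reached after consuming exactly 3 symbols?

B

Trace: B -0-> C -0-> D -0-> B
After 3 symbols: B.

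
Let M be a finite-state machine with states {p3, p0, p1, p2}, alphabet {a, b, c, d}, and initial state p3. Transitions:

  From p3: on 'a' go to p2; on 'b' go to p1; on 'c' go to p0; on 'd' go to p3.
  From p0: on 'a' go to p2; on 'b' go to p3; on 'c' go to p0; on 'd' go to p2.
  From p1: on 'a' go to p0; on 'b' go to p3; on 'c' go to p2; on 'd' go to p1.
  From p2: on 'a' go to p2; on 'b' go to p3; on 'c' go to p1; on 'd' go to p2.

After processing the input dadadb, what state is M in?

Trace: p3 -d-> p3 -a-> p2 -d-> p2 -a-> p2 -d-> p2 -b-> p3

p3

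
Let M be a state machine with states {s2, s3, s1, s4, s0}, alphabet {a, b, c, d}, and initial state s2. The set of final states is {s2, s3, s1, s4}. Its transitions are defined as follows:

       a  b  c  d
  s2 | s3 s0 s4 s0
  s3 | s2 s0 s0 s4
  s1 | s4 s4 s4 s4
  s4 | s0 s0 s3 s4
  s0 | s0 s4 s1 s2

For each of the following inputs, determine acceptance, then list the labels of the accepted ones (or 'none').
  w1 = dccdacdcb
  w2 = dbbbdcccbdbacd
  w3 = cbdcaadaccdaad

w1: Trace: s2 -d-> s0 -c-> s1 -c-> s4 -d-> s4 -a-> s0 -c-> s1 -d-> s4 -c-> s3 -b-> s0  → end s0, rejected
w2: Trace: s2 -d-> s0 -b-> s4 -b-> s0 -b-> s4 -d-> s4 -c-> s3 -c-> s0 -c-> s1 -b-> s4 -d-> s4 -b-> s0 -a-> s0 -c-> s1 -d-> s4  → end s4, accepted
w3: Trace: s2 -c-> s4 -b-> s0 -d-> s2 -c-> s4 -a-> s0 -a-> s0 -d-> s2 -a-> s3 -c-> s0 -c-> s1 -d-> s4 -a-> s0 -a-> s0 -d-> s2  → end s2, accepted

w2, w3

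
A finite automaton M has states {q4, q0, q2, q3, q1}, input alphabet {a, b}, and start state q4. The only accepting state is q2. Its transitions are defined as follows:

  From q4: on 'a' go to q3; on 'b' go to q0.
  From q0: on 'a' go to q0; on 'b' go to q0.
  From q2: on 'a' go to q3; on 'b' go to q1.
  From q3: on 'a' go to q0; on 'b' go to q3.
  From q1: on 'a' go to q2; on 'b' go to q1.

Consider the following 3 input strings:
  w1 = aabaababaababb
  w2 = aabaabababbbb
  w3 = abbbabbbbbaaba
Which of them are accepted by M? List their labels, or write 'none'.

none

w1: Trace: q4 -a-> q3 -a-> q0 -b-> q0 -a-> q0 -a-> q0 -b-> q0 -a-> q0 -b-> q0 -a-> q0 -a-> q0 -b-> q0 -a-> q0 -b-> q0 -b-> q0  → end q0, rejected
w2: Trace: q4 -a-> q3 -a-> q0 -b-> q0 -a-> q0 -a-> q0 -b-> q0 -a-> q0 -b-> q0 -a-> q0 -b-> q0 -b-> q0 -b-> q0 -b-> q0  → end q0, rejected
w3: Trace: q4 -a-> q3 -b-> q3 -b-> q3 -b-> q3 -a-> q0 -b-> q0 -b-> q0 -b-> q0 -b-> q0 -b-> q0 -a-> q0 -a-> q0 -b-> q0 -a-> q0  → end q0, rejected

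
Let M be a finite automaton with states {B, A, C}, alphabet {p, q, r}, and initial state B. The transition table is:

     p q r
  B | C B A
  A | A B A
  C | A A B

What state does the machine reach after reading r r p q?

B

start at B
read 'r': B → A
read 'r': A → A
read 'p': A → A
read 'q': A → B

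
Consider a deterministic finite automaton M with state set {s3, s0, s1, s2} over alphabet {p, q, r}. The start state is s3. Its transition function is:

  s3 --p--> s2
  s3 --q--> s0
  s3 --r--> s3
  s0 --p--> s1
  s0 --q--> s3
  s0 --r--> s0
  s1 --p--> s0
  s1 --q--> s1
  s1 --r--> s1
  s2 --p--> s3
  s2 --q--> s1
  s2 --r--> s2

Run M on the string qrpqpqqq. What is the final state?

s3

start at s3
read 'q': s3 → s0
read 'r': s0 → s0
read 'p': s0 → s1
read 'q': s1 → s1
read 'p': s1 → s0
read 'q': s0 → s3
read 'q': s3 → s0
read 'q': s0 → s3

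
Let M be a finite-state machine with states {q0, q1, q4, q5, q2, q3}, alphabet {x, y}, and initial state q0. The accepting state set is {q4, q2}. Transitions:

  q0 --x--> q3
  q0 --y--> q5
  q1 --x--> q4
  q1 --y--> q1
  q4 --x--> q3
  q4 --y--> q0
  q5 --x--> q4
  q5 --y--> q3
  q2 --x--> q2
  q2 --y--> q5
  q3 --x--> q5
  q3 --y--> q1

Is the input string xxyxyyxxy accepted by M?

No

Trace: q0 -x-> q3 -x-> q5 -y-> q3 -x-> q5 -y-> q3 -y-> q1 -x-> q4 -x-> q3 -y-> q1
End state q1 is not accepting.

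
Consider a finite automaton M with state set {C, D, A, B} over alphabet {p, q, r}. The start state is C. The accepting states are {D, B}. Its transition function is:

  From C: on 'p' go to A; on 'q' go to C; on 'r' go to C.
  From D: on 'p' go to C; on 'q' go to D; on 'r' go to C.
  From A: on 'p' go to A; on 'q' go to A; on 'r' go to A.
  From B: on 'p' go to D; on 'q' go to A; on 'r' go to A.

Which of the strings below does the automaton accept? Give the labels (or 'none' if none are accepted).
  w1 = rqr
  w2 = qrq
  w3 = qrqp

none

w1:
  start at C
  read 'r': C → C
  read 'q': C → C
  read 'r': C → C
  end C, rejected
w2:
  start at C
  read 'q': C → C
  read 'r': C → C
  read 'q': C → C
  end C, rejected
w3:
  start at C
  read 'q': C → C
  read 'r': C → C
  read 'q': C → C
  read 'p': C → A
  end A, rejected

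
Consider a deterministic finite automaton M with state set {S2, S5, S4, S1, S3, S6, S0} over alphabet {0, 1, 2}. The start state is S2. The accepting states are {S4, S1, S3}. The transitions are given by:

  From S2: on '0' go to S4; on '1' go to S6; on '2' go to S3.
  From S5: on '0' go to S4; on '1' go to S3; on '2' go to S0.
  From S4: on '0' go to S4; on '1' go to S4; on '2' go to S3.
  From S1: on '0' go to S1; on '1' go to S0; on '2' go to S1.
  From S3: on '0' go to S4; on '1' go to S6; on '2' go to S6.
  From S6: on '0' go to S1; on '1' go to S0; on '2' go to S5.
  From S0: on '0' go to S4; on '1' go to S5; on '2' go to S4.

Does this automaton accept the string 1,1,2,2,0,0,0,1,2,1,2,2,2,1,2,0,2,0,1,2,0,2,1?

No

Trace: S2 -1-> S6 -1-> S0 -2-> S4 -2-> S3 -0-> S4 -0-> S4 -0-> S4 -1-> S4 -2-> S3 -1-> S6 -2-> S5 -2-> S0 -2-> S4 -1-> S4 -2-> S3 -0-> S4 -2-> S3 -0-> S4 -1-> S4 -2-> S3 -0-> S4 -2-> S3 -1-> S6
End state S6 is not accepting.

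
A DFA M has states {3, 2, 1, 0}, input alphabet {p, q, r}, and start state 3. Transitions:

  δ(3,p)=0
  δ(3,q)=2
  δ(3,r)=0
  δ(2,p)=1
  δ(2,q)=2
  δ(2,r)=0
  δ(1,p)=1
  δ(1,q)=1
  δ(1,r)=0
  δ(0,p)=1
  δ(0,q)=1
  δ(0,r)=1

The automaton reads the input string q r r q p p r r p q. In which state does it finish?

1

start at 3
read 'q': 3 → 2
read 'r': 2 → 0
read 'r': 0 → 1
read 'q': 1 → 1
read 'p': 1 → 1
read 'p': 1 → 1
read 'r': 1 → 0
read 'r': 0 → 1
read 'p': 1 → 1
read 'q': 1 → 1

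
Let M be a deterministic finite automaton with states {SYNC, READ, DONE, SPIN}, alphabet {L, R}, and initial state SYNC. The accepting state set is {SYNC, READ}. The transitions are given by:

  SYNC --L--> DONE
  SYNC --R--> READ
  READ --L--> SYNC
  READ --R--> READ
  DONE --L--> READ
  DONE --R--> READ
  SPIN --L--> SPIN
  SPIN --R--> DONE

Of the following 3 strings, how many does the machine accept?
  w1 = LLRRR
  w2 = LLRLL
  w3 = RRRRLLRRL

w1: Trace: SYNC -L-> DONE -L-> READ -R-> READ -R-> READ -R-> READ  → end READ, accepted
w2: Trace: SYNC -L-> DONE -L-> READ -R-> READ -L-> SYNC -L-> DONE  → end DONE, rejected
w3: Trace: SYNC -R-> READ -R-> READ -R-> READ -R-> READ -L-> SYNC -L-> DONE -R-> READ -R-> READ -L-> SYNC  → end SYNC, accepted

2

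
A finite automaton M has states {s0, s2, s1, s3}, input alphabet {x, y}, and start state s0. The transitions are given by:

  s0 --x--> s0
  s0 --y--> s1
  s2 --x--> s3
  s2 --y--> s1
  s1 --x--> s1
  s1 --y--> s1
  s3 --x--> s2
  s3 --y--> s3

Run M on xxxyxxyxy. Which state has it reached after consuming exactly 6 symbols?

start at s0
read 'x': s0 → s0
read 'x': s0 → s0
read 'x': s0 → s0
read 'y': s0 → s1
read 'x': s1 → s1
read 'x': s1 → s1
After 6 symbols: s1.

s1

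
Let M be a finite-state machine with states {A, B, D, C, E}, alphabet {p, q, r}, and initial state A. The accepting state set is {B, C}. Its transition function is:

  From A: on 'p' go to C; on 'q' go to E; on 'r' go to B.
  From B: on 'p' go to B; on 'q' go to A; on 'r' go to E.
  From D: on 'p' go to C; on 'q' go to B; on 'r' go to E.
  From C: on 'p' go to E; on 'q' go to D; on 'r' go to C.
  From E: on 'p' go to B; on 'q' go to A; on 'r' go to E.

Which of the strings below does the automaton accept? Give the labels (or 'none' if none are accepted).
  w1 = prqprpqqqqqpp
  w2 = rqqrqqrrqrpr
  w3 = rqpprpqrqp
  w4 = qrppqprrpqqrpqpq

w1: Trace: A -p-> C -r-> C -q-> D -p-> C -r-> C -p-> E -q-> A -q-> E -q-> A -q-> E -q-> A -p-> C -p-> E  → end E, rejected
w2: Trace: A -r-> B -q-> A -q-> E -r-> E -q-> A -q-> E -r-> E -r-> E -q-> A -r-> B -p-> B -r-> E  → end E, rejected
w3: Trace: A -r-> B -q-> A -p-> C -p-> E -r-> E -p-> B -q-> A -r-> B -q-> A -p-> C  → end C, accepted
w4: Trace: A -q-> E -r-> E -p-> B -p-> B -q-> A -p-> C -r-> C -r-> C -p-> E -q-> A -q-> E -r-> E -p-> B -q-> A -p-> C -q-> D  → end D, rejected

w3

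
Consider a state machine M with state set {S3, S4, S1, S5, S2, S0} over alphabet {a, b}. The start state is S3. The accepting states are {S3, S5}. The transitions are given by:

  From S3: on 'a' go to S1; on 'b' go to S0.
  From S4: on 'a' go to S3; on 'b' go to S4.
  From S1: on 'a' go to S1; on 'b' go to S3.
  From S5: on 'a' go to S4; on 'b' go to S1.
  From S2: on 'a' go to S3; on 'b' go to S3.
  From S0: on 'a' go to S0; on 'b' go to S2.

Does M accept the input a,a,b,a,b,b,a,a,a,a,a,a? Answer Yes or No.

No

Trace: S3 -a-> S1 -a-> S1 -b-> S3 -a-> S1 -b-> S3 -b-> S0 -a-> S0 -a-> S0 -a-> S0 -a-> S0 -a-> S0 -a-> S0
End state S0 is not accepting.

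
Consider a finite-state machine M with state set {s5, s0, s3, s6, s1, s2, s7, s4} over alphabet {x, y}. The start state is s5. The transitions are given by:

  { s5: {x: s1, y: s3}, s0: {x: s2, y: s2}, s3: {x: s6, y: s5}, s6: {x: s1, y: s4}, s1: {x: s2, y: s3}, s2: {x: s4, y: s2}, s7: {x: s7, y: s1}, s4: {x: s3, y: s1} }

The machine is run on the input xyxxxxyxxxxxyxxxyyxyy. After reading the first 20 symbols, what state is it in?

s1

Trace: s5 -x-> s1 -y-> s3 -x-> s6 -x-> s1 -x-> s2 -x-> s4 -y-> s1 -x-> s2 -x-> s4 -x-> s3 -x-> s6 -x-> s1 -y-> s3 -x-> s6 -x-> s1 -x-> s2 -y-> s2 -y-> s2 -x-> s4 -y-> s1
After 20 symbols: s1.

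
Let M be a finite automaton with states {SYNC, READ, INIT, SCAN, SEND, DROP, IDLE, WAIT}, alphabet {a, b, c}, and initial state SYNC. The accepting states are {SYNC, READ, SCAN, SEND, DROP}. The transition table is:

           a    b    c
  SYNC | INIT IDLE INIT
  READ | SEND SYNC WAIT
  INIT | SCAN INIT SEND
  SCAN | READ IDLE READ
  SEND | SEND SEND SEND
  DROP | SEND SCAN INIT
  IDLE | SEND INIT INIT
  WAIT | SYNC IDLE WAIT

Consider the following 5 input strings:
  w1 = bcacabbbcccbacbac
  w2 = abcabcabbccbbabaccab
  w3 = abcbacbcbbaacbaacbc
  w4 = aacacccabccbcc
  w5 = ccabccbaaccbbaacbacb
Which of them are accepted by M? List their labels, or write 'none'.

w1: Trace: SYNC -b-> IDLE -c-> INIT -a-> SCAN -c-> READ -a-> SEND -b-> SEND -b-> SEND -b-> SEND -c-> SEND -c-> SEND -c-> SEND -b-> SEND -a-> SEND -c-> SEND -b-> SEND -a-> SEND -c-> SEND  → end SEND, accepted
w2: Trace: SYNC -a-> INIT -b-> INIT -c-> SEND -a-> SEND -b-> SEND -c-> SEND -a-> SEND -b-> SEND -b-> SEND -c-> SEND -c-> SEND -b-> SEND -b-> SEND -a-> SEND -b-> SEND -a-> SEND -c-> SEND -c-> SEND -a-> SEND -b-> SEND  → end SEND, accepted
w3: Trace: SYNC -a-> INIT -b-> INIT -c-> SEND -b-> SEND -a-> SEND -c-> SEND -b-> SEND -c-> SEND -b-> SEND -b-> SEND -a-> SEND -a-> SEND -c-> SEND -b-> SEND -a-> SEND -a-> SEND -c-> SEND -b-> SEND -c-> SEND  → end SEND, accepted
w4: Trace: SYNC -a-> INIT -a-> SCAN -c-> READ -a-> SEND -c-> SEND -c-> SEND -c-> SEND -a-> SEND -b-> SEND -c-> SEND -c-> SEND -b-> SEND -c-> SEND -c-> SEND  → end SEND, accepted
w5: Trace: SYNC -c-> INIT -c-> SEND -a-> SEND -b-> SEND -c-> SEND -c-> SEND -b-> SEND -a-> SEND -a-> SEND -c-> SEND -c-> SEND -b-> SEND -b-> SEND -a-> SEND -a-> SEND -c-> SEND -b-> SEND -a-> SEND -c-> SEND -b-> SEND  → end SEND, accepted

w1, w2, w3, w4, w5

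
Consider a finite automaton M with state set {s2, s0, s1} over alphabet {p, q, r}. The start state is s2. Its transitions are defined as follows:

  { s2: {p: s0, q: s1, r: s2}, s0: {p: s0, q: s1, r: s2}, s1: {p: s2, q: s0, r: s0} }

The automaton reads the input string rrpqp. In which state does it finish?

start at s2
read 'r': s2 → s2
read 'r': s2 → s2
read 'p': s2 → s0
read 'q': s0 → s1
read 'p': s1 → s2

s2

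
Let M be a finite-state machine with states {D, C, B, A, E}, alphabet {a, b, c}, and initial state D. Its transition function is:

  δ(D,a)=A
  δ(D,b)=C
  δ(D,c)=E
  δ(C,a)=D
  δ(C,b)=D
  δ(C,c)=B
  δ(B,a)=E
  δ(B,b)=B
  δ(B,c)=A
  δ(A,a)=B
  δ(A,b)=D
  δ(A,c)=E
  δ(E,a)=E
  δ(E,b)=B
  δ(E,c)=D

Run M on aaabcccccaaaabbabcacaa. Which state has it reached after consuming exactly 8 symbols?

D → A → B → E → B → A → E → D → E
After 8 symbols: E.

E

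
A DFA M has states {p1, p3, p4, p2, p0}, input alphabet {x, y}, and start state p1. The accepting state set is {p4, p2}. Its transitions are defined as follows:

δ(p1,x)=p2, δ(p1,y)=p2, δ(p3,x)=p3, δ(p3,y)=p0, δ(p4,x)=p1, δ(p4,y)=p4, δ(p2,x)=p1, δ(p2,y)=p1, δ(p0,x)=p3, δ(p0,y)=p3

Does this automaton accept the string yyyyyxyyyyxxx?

Yes

Trace: p1 -y-> p2 -y-> p1 -y-> p2 -y-> p1 -y-> p2 -x-> p1 -y-> p2 -y-> p1 -y-> p2 -y-> p1 -x-> p2 -x-> p1 -x-> p2
End state p2 is accepting.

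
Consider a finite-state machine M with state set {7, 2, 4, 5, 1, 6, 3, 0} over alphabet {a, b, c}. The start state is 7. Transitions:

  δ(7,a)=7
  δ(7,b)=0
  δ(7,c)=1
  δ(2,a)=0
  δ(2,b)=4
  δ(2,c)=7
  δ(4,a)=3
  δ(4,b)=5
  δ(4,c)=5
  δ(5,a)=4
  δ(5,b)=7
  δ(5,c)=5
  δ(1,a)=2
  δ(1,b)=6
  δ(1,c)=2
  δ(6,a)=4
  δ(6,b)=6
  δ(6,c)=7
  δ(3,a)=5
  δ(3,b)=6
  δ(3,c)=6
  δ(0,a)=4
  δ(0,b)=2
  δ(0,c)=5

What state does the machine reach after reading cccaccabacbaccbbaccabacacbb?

7 → 1 → 2 → 7 → 7 → 1 → 2 → 0 → 2 → 0 → 5 → 7 → 7 → 1 → 2 → 4 → 5 → 4 → 5 → 5 → 4 → 5 → 4 → 5 → 4 → 5 → 7 → 0

0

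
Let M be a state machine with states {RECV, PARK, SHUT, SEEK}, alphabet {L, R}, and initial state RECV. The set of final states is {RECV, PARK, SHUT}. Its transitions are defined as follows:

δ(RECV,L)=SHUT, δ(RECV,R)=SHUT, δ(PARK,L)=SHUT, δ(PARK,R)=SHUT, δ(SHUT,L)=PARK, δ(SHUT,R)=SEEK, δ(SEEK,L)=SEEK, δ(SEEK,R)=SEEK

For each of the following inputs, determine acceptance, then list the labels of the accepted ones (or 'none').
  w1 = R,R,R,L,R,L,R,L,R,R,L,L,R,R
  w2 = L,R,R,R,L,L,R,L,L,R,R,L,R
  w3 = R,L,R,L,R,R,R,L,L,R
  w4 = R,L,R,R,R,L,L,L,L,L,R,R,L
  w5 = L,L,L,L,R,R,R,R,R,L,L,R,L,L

none

w1: Trace: RECV -R-> SHUT -R-> SEEK -R-> SEEK -L-> SEEK -R-> SEEK -L-> SEEK -R-> SEEK -L-> SEEK -R-> SEEK -R-> SEEK -L-> SEEK -L-> SEEK -R-> SEEK -R-> SEEK  → end SEEK, rejected
w2: Trace: RECV -L-> SHUT -R-> SEEK -R-> SEEK -R-> SEEK -L-> SEEK -L-> SEEK -R-> SEEK -L-> SEEK -L-> SEEK -R-> SEEK -R-> SEEK -L-> SEEK -R-> SEEK  → end SEEK, rejected
w3: Trace: RECV -R-> SHUT -L-> PARK -R-> SHUT -L-> PARK -R-> SHUT -R-> SEEK -R-> SEEK -L-> SEEK -L-> SEEK -R-> SEEK  → end SEEK, rejected
w4: Trace: RECV -R-> SHUT -L-> PARK -R-> SHUT -R-> SEEK -R-> SEEK -L-> SEEK -L-> SEEK -L-> SEEK -L-> SEEK -L-> SEEK -R-> SEEK -R-> SEEK -L-> SEEK  → end SEEK, rejected
w5: Trace: RECV -L-> SHUT -L-> PARK -L-> SHUT -L-> PARK -R-> SHUT -R-> SEEK -R-> SEEK -R-> SEEK -R-> SEEK -L-> SEEK -L-> SEEK -R-> SEEK -L-> SEEK -L-> SEEK  → end SEEK, rejected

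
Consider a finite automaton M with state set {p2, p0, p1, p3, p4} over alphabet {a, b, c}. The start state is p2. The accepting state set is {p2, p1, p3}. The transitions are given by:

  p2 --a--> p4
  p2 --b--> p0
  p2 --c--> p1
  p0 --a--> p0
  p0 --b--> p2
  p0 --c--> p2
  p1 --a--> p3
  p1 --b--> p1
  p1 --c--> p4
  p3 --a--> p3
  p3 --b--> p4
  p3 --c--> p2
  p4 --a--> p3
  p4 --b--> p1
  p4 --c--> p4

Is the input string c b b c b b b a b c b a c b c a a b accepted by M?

No

p2 → p1 → p1 → p1 → p4 → p1 → p1 → p1 → p3 → p4 → p4 → p1 → p3 → p2 → p0 → p2 → p4 → p3 → p4
End state p4 is not accepting.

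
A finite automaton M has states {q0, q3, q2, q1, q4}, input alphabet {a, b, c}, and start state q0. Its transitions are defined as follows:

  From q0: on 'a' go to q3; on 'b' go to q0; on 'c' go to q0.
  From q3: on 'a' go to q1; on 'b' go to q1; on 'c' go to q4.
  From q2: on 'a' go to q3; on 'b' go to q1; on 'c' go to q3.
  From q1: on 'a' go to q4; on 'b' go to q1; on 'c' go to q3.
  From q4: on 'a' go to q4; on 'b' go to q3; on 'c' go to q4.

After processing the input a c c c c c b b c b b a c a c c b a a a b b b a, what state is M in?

q4

Trace: q0 -a-> q3 -c-> q4 -c-> q4 -c-> q4 -c-> q4 -c-> q4 -b-> q3 -b-> q1 -c-> q3 -b-> q1 -b-> q1 -a-> q4 -c-> q4 -a-> q4 -c-> q4 -c-> q4 -b-> q3 -a-> q1 -a-> q4 -a-> q4 -b-> q3 -b-> q1 -b-> q1 -a-> q4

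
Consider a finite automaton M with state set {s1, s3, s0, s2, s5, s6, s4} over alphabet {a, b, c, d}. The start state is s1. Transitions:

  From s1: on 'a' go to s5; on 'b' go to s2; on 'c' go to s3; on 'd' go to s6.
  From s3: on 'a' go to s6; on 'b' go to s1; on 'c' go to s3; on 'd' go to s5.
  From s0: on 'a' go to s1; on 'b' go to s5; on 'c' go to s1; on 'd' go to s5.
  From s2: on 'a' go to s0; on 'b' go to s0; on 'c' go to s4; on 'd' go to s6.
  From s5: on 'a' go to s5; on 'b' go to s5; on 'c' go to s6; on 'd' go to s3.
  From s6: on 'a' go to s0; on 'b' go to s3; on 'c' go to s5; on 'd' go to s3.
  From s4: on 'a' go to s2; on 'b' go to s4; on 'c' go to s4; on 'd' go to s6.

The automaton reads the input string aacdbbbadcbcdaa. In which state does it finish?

s0

start at s1
read 'a': s1 → s5
read 'a': s5 → s5
read 'c': s5 → s6
read 'd': s6 → s3
read 'b': s3 → s1
read 'b': s1 → s2
read 'b': s2 → s0
read 'a': s0 → s1
read 'd': s1 → s6
read 'c': s6 → s5
read 'b': s5 → s5
read 'c': s5 → s6
read 'd': s6 → s3
read 'a': s3 → s6
read 'a': s6 → s0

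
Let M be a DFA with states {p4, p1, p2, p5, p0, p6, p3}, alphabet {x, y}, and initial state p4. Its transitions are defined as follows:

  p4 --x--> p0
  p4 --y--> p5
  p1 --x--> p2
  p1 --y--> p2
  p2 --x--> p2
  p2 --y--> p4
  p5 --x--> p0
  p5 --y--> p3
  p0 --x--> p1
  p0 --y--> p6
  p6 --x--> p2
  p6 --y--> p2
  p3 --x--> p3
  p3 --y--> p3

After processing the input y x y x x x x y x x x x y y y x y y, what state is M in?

p3

Trace: p4 -y-> p5 -x-> p0 -y-> p6 -x-> p2 -x-> p2 -x-> p2 -x-> p2 -y-> p4 -x-> p0 -x-> p1 -x-> p2 -x-> p2 -y-> p4 -y-> p5 -y-> p3 -x-> p3 -y-> p3 -y-> p3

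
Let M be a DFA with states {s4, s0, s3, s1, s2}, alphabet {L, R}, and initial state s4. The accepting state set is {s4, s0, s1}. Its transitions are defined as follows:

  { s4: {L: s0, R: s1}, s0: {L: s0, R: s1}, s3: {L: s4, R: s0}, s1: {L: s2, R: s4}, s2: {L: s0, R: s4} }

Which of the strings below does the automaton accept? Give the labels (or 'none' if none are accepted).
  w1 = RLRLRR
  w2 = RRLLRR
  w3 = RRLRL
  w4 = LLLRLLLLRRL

w1, w2, w4

w1: Trace: s4 -R-> s1 -L-> s2 -R-> s4 -L-> s0 -R-> s1 -R-> s4  → end s4, accepted
w2: Trace: s4 -R-> s1 -R-> s4 -L-> s0 -L-> s0 -R-> s1 -R-> s4  → end s4, accepted
w3: Trace: s4 -R-> s1 -R-> s4 -L-> s0 -R-> s1 -L-> s2  → end s2, rejected
w4: Trace: s4 -L-> s0 -L-> s0 -L-> s0 -R-> s1 -L-> s2 -L-> s0 -L-> s0 -L-> s0 -R-> s1 -R-> s4 -L-> s0  → end s0, accepted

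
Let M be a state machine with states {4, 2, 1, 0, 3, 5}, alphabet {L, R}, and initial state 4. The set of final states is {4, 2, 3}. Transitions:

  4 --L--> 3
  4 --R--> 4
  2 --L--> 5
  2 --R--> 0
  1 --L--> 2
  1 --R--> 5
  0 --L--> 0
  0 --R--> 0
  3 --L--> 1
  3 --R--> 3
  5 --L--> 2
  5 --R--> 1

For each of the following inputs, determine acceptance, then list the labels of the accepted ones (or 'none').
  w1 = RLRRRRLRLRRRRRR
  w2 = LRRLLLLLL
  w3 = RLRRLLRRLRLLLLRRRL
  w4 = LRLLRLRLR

w2

w1: Trace: 4 -R-> 4 -L-> 3 -R-> 3 -R-> 3 -R-> 3 -R-> 3 -L-> 1 -R-> 5 -L-> 2 -R-> 0 -R-> 0 -R-> 0 -R-> 0 -R-> 0 -R-> 0  → end 0, rejected
w2: Trace: 4 -L-> 3 -R-> 3 -R-> 3 -L-> 1 -L-> 2 -L-> 5 -L-> 2 -L-> 5 -L-> 2  → end 2, accepted
w3: Trace: 4 -R-> 4 -L-> 3 -R-> 3 -R-> 3 -L-> 1 -L-> 2 -R-> 0 -R-> 0 -L-> 0 -R-> 0 -L-> 0 -L-> 0 -L-> 0 -L-> 0 -R-> 0 -R-> 0 -R-> 0 -L-> 0  → end 0, rejected
w4: Trace: 4 -L-> 3 -R-> 3 -L-> 1 -L-> 2 -R-> 0 -L-> 0 -R-> 0 -L-> 0 -R-> 0  → end 0, rejected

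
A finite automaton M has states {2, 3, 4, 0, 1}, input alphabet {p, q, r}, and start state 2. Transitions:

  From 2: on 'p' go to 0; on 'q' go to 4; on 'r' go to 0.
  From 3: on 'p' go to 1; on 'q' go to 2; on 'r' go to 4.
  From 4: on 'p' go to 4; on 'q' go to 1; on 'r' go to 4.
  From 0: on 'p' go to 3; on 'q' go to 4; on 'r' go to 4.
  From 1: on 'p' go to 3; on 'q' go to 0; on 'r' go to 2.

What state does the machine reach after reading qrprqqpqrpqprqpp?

2 → 4 → 4 → 4 → 4 → 1 → 0 → 3 → 2 → 0 → 3 → 2 → 0 → 4 → 1 → 3 → 1

1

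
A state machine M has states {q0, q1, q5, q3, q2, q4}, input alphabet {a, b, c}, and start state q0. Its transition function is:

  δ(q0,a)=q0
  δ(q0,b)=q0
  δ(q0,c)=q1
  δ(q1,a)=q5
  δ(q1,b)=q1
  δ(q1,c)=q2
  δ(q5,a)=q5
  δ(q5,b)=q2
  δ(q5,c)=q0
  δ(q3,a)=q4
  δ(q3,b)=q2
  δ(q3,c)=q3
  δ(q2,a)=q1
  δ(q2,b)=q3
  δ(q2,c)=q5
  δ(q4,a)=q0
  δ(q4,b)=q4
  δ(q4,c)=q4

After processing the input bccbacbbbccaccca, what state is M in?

Trace: q0 -b-> q0 -c-> q1 -c-> q2 -b-> q3 -a-> q4 -c-> q4 -b-> q4 -b-> q4 -b-> q4 -c-> q4 -c-> q4 -a-> q0 -c-> q1 -c-> q2 -c-> q5 -a-> q5

q5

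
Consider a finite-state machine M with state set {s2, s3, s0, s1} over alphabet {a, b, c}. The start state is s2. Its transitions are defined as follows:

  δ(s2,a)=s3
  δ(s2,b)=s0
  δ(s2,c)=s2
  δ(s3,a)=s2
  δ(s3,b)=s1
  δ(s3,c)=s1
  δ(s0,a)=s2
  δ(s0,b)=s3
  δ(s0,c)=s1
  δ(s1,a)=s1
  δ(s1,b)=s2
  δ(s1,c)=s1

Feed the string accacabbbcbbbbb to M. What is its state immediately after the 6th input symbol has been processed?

s1

Trace: s2 -a-> s3 -c-> s1 -c-> s1 -a-> s1 -c-> s1 -a-> s1
After 6 symbols: s1.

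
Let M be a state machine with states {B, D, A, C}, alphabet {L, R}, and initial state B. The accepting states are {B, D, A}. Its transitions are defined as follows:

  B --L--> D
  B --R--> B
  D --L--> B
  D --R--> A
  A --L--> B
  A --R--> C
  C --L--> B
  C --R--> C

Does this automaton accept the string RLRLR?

start at B
read 'R': B → B
read 'L': B → D
read 'R': D → A
read 'L': A → B
read 'R': B → B
End state B is accepting.

Yes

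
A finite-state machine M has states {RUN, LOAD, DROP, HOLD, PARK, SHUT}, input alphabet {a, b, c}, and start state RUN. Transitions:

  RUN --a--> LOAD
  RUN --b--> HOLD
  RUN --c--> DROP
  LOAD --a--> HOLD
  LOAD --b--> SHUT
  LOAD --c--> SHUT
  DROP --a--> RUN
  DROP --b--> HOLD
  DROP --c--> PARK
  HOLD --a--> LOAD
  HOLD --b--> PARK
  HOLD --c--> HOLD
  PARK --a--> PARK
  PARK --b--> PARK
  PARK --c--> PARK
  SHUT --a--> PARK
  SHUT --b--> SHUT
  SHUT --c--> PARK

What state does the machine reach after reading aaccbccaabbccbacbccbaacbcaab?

start at RUN
read 'a': RUN → LOAD
read 'a': LOAD → HOLD
read 'c': HOLD → HOLD
read 'c': HOLD → HOLD
read 'b': HOLD → PARK
read 'c': PARK → PARK
read 'c': PARK → PARK
read 'a': PARK → PARK
read 'a': PARK → PARK
read 'b': PARK → PARK
read 'b': PARK → PARK
read 'c': PARK → PARK
read 'c': PARK → PARK
read 'b': PARK → PARK
read 'a': PARK → PARK
read 'c': PARK → PARK
read 'b': PARK → PARK
read 'c': PARK → PARK
read 'c': PARK → PARK
read 'b': PARK → PARK
read 'a': PARK → PARK
read 'a': PARK → PARK
read 'c': PARK → PARK
read 'b': PARK → PARK
read 'c': PARK → PARK
read 'a': PARK → PARK
read 'a': PARK → PARK
read 'b': PARK → PARK

PARK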